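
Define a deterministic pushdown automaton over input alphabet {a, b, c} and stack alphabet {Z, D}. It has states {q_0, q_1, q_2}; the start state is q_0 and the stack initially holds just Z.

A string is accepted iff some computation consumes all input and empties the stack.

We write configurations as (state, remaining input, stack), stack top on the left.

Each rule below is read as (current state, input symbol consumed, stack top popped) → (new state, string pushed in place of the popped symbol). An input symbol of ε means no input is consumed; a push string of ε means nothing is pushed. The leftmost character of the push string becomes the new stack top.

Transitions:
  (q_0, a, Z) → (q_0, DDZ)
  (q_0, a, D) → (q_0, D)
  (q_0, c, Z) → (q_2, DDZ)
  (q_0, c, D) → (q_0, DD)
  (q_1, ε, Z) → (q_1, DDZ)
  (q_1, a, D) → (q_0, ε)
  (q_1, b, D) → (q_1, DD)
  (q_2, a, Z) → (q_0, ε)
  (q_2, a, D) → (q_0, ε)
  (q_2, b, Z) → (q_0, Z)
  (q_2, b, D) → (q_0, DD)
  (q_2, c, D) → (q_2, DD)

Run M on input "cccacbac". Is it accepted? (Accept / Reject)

Reject

(q_0, cccacbac, Z)
  read c, top Z: go to q_2, push DDZ → (q_2, ccacbac, DDZ)
  read c, top D: go to q_2, push DD → (q_2, cacbac, DDDZ)
  read c, top D: go to q_2, push DD → (q_2, acbac, DDDDZ)
  read a, top D: go to q_0, push ε → (q_0, cbac, DDDZ)
  read c, top D: go to q_0, push DD → (q_0, bac, DDDDZ)
No transition applies at (q_0, bac, DDDDZ); input not fully consumed.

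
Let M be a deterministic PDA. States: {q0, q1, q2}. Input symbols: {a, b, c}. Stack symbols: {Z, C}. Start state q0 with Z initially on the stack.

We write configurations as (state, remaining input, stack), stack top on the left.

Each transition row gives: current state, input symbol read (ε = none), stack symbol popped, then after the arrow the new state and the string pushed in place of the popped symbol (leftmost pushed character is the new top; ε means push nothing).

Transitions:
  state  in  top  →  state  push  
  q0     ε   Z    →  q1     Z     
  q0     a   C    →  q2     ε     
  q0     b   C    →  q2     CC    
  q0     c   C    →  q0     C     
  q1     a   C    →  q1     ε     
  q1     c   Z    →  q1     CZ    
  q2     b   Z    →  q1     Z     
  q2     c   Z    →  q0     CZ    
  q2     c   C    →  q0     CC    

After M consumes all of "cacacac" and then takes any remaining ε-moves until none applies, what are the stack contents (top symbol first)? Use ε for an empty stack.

(q0, cacacac, Z)
  ε-move, top Z: go to q1, push Z → (q1, cacacac, Z)
  read c, top Z: go to q1, push CZ → (q1, acacac, CZ)
  read a, top C: go to q1, push ε → (q1, cacac, Z)
  read c, top Z: go to q1, push CZ → (q1, acac, CZ)
  read a, top C: go to q1, push ε → (q1, cac, Z)
  read c, top Z: go to q1, push CZ → (q1, ac, CZ)
  read a, top C: go to q1, push ε → (q1, c, Z)
  read c, top Z: go to q1, push CZ → (q1, ε, CZ)
All input consumed in state q1 with stack CZ.

CZ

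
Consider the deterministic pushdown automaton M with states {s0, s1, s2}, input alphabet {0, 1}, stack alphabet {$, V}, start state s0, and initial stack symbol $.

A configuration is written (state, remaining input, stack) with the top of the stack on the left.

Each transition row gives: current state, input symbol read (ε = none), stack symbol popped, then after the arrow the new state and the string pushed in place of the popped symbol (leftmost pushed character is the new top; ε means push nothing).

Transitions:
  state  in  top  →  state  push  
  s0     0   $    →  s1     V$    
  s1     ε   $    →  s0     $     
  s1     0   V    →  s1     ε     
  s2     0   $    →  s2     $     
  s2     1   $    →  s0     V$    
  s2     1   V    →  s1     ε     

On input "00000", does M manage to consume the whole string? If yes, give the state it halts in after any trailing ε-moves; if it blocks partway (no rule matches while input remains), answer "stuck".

s1

(s0, 00000, $)
  read 0, top $: go to s1, push V$ → (s1, 0000, V$)
  read 0, top V: go to s1, push ε → (s1, 000, $)
  ε-move, top $: go to s0, push $ → (s0, 000, $)
  read 0, top $: go to s1, push V$ → (s1, 00, V$)
  read 0, top V: go to s1, push ε → (s1, 0, $)
  ε-move, top $: go to s0, push $ → (s0, 0, $)
  read 0, top $: go to s1, push V$ → (s1, ε, V$)
All input consumed; M is in state s1.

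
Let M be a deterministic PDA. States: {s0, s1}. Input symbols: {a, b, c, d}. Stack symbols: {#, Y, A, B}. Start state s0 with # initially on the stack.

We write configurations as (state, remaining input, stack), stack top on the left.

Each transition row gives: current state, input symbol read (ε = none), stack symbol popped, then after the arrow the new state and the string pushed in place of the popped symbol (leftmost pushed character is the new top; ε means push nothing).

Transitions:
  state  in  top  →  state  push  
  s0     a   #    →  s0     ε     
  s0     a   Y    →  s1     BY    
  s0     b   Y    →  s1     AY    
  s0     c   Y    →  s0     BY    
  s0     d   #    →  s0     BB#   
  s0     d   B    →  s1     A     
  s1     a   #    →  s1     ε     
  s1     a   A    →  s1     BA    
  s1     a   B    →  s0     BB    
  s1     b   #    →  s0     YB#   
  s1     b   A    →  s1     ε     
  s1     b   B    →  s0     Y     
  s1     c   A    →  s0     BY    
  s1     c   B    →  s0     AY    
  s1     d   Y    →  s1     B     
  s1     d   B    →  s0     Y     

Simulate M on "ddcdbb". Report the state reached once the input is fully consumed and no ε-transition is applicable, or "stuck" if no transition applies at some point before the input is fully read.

stuck

(s0, ddcdbb, #)
  read d, top #: go to s0, push BB# → (s0, dcdbb, BB#)
  read d, top B: go to s1, push A → (s1, cdbb, AB#)
  read c, top A: go to s0, push BY → (s0, dbb, BYB#)
  read d, top B: go to s1, push A → (s1, bb, AYB#)
  read b, top A: go to s1, push ε → (s1, b, YB#)
No transition for (s1, b, top Y); M blocks with input b remaining.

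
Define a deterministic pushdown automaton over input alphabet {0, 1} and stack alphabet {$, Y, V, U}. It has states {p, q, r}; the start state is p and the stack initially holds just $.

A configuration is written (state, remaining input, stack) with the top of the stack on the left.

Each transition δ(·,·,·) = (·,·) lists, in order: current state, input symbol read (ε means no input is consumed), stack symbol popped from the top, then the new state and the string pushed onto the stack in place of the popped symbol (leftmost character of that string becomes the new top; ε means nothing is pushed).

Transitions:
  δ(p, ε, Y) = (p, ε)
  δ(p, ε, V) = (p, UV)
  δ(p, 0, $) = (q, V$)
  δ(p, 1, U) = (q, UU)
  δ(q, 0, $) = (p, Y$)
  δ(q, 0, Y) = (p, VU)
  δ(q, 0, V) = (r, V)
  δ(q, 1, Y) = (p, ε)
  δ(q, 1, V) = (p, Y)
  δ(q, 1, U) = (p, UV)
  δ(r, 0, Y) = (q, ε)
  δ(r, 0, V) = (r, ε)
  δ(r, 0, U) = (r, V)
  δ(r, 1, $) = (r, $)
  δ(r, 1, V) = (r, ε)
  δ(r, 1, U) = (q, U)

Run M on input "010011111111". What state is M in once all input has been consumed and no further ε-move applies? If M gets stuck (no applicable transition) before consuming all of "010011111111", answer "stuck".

(p, 010011111111, $)
  read 0, top $: go to q, push V$ → (q, 10011111111, V$)
  read 1, top V: go to p, push Y → (p, 0011111111, Y$)
  ε-move, top Y: go to p, push ε → (p, 0011111111, $)
  read 0, top $: go to q, push V$ → (q, 011111111, V$)
  read 0, top V: go to r, push V → (r, 11111111, V$)
  read 1, top V: go to r, push ε → (r, 1111111, $)
  read 1, top $: go to r, push $ → (r, 111111, $)
  read 1, top $: go to r, push $ → (r, 11111, $)
  read 1, top $: go to r, push $ → (r, 1111, $)
  read 1, top $: go to r, push $ → (r, 111, $)
  read 1, top $: go to r, push $ → (r, 11, $)
  read 1, top $: go to r, push $ → (r, 1, $)
  read 1, top $: go to r, push $ → (r, ε, $)
All input consumed; M is in state r.

r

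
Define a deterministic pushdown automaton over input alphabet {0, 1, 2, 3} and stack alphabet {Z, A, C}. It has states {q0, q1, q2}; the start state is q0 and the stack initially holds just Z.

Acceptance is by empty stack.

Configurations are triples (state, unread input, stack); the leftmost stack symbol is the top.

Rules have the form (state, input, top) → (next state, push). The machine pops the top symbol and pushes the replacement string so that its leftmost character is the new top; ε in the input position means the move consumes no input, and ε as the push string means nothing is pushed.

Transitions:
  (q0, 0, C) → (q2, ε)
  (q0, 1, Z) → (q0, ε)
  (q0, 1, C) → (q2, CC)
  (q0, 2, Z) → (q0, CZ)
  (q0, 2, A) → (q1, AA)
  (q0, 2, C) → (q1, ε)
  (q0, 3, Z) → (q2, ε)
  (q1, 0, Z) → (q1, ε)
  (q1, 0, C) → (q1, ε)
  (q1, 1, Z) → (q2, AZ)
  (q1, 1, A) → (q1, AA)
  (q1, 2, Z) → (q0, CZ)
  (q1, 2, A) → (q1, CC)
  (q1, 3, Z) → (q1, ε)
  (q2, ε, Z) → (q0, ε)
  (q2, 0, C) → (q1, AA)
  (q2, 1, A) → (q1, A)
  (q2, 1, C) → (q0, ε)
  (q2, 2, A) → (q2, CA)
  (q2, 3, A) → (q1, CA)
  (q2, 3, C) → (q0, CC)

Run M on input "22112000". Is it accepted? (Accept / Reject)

Accept

(q0, 22112000, Z)
  read 2, top Z: go to q0, push CZ → (q0, 2112000, CZ)
  read 2, top C: go to q1, push ε → (q1, 112000, Z)
  read 1, top Z: go to q2, push AZ → (q2, 12000, AZ)
  read 1, top A: go to q1, push A → (q1, 2000, AZ)
  read 2, top A: go to q1, push CC → (q1, 000, CCZ)
  read 0, top C: go to q1, push ε → (q1, 00, CZ)
  read 0, top C: go to q1, push ε → (q1, 0, Z)
  read 0, top Z: go to q1, push ε → (q1, ε, ε)
All input consumed and the stack is empty.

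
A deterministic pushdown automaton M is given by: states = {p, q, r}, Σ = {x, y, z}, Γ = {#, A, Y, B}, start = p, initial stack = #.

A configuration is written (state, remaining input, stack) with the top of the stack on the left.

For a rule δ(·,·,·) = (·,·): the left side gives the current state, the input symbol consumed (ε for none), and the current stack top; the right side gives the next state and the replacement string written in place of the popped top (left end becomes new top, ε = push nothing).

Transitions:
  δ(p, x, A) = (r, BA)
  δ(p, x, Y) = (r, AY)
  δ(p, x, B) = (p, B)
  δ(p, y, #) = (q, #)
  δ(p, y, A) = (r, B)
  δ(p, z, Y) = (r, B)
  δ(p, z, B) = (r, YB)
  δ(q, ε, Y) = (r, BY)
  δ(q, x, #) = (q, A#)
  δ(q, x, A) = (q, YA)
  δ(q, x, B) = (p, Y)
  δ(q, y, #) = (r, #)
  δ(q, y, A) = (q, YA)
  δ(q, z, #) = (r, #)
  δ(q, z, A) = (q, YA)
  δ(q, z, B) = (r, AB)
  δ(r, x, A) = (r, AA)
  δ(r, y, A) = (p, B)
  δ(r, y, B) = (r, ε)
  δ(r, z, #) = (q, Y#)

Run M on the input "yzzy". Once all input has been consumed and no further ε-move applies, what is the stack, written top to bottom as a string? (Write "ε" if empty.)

(p, yzzy, #)
  read y, top #: go to q, push # → (q, zzy, #)
  read z, top #: go to r, push # → (r, zy, #)
  read z, top #: go to q, push Y# → (q, y, Y#)
  ε-move, top Y: go to r, push BY → (r, y, BY#)
  read y, top B: go to r, push ε → (r, ε, Y#)
All input consumed in state r with stack Y#.

Y#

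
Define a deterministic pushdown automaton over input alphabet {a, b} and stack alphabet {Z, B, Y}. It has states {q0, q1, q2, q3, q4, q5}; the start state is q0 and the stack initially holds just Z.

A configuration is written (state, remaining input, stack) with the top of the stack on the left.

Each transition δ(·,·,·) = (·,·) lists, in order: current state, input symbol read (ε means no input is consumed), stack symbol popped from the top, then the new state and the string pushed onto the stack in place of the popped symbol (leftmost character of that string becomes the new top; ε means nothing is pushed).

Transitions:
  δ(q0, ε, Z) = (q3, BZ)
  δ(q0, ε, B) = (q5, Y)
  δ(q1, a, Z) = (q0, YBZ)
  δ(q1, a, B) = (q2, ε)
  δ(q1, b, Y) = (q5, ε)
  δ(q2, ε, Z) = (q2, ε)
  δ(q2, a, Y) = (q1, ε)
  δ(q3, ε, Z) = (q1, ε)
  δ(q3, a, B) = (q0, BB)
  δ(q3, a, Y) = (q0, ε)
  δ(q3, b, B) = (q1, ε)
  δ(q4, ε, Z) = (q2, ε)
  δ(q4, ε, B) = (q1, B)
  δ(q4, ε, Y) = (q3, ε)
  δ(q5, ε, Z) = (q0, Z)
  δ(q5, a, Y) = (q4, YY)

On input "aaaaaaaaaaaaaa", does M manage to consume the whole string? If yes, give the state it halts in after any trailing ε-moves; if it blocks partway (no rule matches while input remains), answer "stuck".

q3

(q0, aaaaaaaaaaaaaa, Z)
  ε-move, top Z: go to q3, push BZ → (q3, aaaaaaaaaaaaaa, BZ)
  read a, top B: go to q0, push BB → (q0, aaaaaaaaaaaaa, BBZ)
  ε-move, top B: go to q5, push Y → (q5, aaaaaaaaaaaaa, YBZ)
  read a, top Y: go to q4, push YY → (q4, aaaaaaaaaaaa, YYBZ)
  ε-move, top Y: go to q3, push ε → (q3, aaaaaaaaaaaa, YBZ)
  read a, top Y: go to q0, push ε → (q0, aaaaaaaaaaa, BZ)
  ε-move, top B: go to q5, push Y → (q5, aaaaaaaaaaa, YZ)
  read a, top Y: go to q4, push YY → (q4, aaaaaaaaaa, YYZ)
  ε-move, top Y: go to q3, push ε → (q3, aaaaaaaaaa, YZ)
  read a, top Y: go to q0, push ε → (q0, aaaaaaaaa, Z)
  ε-move, top Z: go to q3, push BZ → (q3, aaaaaaaaa, BZ)
  read a, top B: go to q0, push BB → (q0, aaaaaaaa, BBZ)
  ε-move, top B: go to q5, push Y → (q5, aaaaaaaa, YBZ)
  read a, top Y: go to q4, push YY → (q4, aaaaaaa, YYBZ)
  ε-move, top Y: go to q3, push ε → (q3, aaaaaaa, YBZ)
  read a, top Y: go to q0, push ε → (q0, aaaaaa, BZ)
  ε-move, top B: go to q5, push Y → (q5, aaaaaa, YZ)
  read a, top Y: go to q4, push YY → (q4, aaaaa, YYZ)
  ε-move, top Y: go to q3, push ε → (q3, aaaaa, YZ)
  read a, top Y: go to q0, push ε → (q0, aaaa, Z)
  ε-move, top Z: go to q3, push BZ → (q3, aaaa, BZ)
  read a, top B: go to q0, push BB → (q0, aaa, BBZ)
  ε-move, top B: go to q5, push Y → (q5, aaa, YBZ)
  read a, top Y: go to q4, push YY → (q4, aa, YYBZ)
  ε-move, top Y: go to q3, push ε → (q3, aa, YBZ)
  read a, top Y: go to q0, push ε → (q0, a, BZ)
  ε-move, top B: go to q5, push Y → (q5, a, YZ)
  read a, top Y: go to q4, push YY → (q4, ε, YYZ)
  ε-move, top Y: go to q3, push ε → (q3, ε, YZ)
All input consumed; M is in state q3.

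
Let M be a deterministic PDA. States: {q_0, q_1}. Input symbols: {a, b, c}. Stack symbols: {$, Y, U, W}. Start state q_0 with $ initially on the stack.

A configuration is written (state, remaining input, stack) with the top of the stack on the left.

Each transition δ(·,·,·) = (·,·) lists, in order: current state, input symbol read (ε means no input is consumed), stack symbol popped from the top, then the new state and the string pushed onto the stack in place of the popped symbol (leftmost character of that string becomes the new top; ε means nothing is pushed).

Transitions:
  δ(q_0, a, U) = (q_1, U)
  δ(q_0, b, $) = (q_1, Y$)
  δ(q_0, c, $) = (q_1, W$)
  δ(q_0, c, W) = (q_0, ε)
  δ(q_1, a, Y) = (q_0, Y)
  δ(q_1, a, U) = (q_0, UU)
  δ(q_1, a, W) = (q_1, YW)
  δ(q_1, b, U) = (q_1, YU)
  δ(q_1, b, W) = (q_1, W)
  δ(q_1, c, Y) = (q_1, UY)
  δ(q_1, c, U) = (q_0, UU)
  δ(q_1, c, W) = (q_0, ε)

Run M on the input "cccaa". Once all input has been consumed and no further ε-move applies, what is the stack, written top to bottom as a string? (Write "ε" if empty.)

YW$

(q_0, cccaa, $) ⊢ (q_1, ccaa, W$) ⊢ (q_0, caa, $) ⊢ (q_1, aa, W$) ⊢ (q_1, a, YW$) ⊢ (q_0, ε, YW$)
All input consumed in state q_0 with stack YW$.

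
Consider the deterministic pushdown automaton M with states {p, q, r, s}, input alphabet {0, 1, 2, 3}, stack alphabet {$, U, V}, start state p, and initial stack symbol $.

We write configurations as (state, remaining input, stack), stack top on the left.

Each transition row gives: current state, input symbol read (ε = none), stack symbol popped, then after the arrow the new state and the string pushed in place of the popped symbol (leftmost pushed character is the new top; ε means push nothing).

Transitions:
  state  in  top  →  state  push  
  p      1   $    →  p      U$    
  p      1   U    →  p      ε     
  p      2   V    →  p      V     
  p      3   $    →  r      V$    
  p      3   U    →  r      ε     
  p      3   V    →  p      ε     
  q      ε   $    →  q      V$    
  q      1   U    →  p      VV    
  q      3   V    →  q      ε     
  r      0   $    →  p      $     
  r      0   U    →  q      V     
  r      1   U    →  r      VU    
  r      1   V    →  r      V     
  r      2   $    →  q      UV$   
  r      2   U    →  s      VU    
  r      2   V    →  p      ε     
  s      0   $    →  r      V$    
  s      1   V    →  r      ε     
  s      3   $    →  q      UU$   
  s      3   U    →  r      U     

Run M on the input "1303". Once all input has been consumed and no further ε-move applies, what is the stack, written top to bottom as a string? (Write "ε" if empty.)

V$

(p, 1303, $)
  read 1, top $: go to p, push U$ → (p, 303, U$)
  read 3, top U: go to r, push ε → (r, 03, $)
  read 0, top $: go to p, push $ → (p, 3, $)
  read 3, top $: go to r, push V$ → (r, ε, V$)
All input consumed in state r with stack V$.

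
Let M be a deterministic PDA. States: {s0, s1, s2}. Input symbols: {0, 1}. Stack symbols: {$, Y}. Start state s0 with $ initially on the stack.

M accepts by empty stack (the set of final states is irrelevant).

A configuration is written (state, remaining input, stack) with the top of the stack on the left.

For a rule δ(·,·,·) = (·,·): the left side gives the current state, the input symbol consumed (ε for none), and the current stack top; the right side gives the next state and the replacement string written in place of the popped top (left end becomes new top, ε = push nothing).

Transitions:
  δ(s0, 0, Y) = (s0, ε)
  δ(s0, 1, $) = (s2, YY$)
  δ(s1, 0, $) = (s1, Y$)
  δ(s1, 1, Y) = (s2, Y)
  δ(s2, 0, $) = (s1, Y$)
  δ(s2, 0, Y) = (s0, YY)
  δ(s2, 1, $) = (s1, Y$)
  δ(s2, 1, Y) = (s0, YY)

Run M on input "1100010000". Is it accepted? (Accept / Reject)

Reject

(s0, 1100010000, $) ⊢ (s2, 100010000, YY$) ⊢ (s0, 00010000, YYY$) ⊢ (s0, 0010000, YY$) ⊢ (s0, 010000, Y$) ⊢ (s0, 10000, $) ⊢ (s2, 0000, YY$) ⊢ (s0, 000, YYY$) ⊢ (s0, 00, YY$) ⊢ (s0, 0, Y$) ⊢ (s0, ε, $)
All input consumed; stack is $, not empty, and no further ε-move applies.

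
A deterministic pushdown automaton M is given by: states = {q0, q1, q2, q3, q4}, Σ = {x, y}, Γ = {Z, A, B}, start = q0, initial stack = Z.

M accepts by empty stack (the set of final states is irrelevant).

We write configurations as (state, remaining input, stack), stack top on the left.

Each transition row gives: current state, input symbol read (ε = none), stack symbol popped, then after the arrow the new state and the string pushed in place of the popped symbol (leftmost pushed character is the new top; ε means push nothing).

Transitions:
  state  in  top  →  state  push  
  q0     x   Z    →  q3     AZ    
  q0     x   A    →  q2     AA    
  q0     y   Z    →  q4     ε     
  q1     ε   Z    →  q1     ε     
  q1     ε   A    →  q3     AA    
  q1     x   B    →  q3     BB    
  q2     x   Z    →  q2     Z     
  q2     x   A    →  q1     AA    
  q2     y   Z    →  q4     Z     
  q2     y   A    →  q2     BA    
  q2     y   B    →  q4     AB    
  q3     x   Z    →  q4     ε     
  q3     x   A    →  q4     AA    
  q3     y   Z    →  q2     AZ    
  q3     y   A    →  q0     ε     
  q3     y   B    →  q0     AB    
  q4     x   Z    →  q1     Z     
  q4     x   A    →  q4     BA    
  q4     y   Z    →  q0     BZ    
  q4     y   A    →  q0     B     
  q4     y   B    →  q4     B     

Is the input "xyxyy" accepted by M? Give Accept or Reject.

Accept

(q0, xyxyy, Z)
  read x, top Z: go to q3, push AZ → (q3, yxyy, AZ)
  read y, top A: go to q0, push ε → (q0, xyy, Z)
  read x, top Z: go to q3, push AZ → (q3, yy, AZ)
  read y, top A: go to q0, push ε → (q0, y, Z)
  read y, top Z: go to q4, push ε → (q4, ε, ε)
All input consumed and the stack is empty.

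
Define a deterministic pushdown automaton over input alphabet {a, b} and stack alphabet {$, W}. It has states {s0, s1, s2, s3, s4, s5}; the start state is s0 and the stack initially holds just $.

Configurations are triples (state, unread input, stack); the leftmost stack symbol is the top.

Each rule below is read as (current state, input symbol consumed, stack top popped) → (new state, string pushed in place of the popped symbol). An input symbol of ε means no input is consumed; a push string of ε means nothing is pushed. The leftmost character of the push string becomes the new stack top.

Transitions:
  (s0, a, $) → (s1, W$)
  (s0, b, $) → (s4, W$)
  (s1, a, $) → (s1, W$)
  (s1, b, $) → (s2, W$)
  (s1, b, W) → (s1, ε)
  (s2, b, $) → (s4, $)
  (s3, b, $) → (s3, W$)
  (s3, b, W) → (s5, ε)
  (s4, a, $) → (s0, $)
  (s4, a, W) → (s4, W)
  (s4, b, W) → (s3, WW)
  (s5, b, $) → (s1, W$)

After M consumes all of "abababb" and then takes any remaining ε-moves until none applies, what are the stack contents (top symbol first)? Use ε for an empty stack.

(s0, abababb, $)
  read a, top $: go to s1, push W$ → (s1, bababb, W$)
  read b, top W: go to s1, push ε → (s1, ababb, $)
  read a, top $: go to s1, push W$ → (s1, babb, W$)
  read b, top W: go to s1, push ε → (s1, abb, $)
  read a, top $: go to s1, push W$ → (s1, bb, W$)
  read b, top W: go to s1, push ε → (s1, b, $)
  read b, top $: go to s2, push W$ → (s2, ε, W$)
All input consumed in state s2 with stack W$.

W$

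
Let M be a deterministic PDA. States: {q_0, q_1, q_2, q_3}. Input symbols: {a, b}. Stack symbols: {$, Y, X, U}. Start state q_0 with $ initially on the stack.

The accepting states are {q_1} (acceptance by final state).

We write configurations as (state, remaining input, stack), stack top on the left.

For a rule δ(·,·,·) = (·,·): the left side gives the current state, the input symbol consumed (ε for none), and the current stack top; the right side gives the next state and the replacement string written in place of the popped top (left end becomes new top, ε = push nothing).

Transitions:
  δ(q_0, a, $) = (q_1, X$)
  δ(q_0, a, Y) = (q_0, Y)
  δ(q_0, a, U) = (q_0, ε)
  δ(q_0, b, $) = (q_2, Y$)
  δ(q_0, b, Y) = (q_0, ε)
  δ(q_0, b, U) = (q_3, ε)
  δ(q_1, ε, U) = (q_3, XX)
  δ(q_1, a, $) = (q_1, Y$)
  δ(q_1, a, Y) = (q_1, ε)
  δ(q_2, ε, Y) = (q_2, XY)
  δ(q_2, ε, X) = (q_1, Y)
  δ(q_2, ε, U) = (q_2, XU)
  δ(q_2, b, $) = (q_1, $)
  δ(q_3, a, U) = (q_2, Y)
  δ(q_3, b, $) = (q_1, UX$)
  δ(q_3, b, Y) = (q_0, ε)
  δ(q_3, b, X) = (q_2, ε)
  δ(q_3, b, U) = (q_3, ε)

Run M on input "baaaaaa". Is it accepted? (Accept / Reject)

Accept

(q_0, baaaaaa, $)
  read b, top $: go to q_2, push Y$ → (q_2, aaaaaa, Y$)
  ε-move, top Y: go to q_2, push XY → (q_2, aaaaaa, XY$)
  ε-move, top X: go to q_1, push Y → (q_1, aaaaaa, YY$)
  read a, top Y: go to q_1, push ε → (q_1, aaaaa, Y$)
  read a, top Y: go to q_1, push ε → (q_1, aaaa, $)
  read a, top $: go to q_1, push Y$ → (q_1, aaa, Y$)
  read a, top Y: go to q_1, push ε → (q_1, aa, $)
  read a, top $: go to q_1, push Y$ → (q_1, a, Y$)
  read a, top Y: go to q_1, push ε → (q_1, ε, $)
All input consumed; state q_1 ∈ F.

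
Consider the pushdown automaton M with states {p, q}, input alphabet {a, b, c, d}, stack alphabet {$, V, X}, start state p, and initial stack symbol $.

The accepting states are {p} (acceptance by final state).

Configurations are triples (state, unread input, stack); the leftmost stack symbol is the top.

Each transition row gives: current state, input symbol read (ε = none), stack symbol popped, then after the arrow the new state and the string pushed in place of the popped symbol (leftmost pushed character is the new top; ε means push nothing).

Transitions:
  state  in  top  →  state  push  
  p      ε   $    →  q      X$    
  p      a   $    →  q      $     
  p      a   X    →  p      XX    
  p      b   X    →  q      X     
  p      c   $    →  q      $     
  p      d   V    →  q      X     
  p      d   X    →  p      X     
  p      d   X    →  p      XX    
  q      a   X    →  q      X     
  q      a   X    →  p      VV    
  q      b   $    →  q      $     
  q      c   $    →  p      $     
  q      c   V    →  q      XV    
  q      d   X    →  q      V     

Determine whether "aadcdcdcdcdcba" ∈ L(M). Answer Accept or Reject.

No computation consumes all input and reaches a final state.

Reject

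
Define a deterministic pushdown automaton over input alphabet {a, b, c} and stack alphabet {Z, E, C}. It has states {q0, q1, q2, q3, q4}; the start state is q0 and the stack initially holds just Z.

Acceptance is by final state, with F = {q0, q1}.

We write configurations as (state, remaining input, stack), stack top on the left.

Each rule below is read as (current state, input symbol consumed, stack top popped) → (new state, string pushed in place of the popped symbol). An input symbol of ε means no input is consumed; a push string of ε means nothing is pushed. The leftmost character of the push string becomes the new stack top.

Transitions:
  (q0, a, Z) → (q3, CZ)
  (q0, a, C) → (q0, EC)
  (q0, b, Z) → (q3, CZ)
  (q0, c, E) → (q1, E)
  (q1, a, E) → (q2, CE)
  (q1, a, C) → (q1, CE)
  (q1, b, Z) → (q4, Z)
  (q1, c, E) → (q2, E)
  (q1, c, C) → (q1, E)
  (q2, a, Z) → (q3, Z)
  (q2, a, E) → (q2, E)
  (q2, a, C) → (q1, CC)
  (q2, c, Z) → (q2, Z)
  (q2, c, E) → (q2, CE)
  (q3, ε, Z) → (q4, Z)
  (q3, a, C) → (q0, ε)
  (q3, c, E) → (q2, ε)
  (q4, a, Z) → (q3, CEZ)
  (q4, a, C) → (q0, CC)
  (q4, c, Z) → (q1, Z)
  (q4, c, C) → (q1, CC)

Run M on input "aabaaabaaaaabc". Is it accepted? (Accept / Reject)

(q0, aabaaabaaaaabc, Z) ⊢ (q3, abaaabaaaaabc, CZ) ⊢ (q0, baaabaaaaabc, Z) ⊢ (q3, aaabaaaaabc, CZ) ⊢ (q0, aabaaaaabc, Z) ⊢ (q3, abaaaaabc, CZ) ⊢ (q0, baaaaabc, Z) ⊢ (q3, aaaaabc, CZ) ⊢ (q0, aaaabc, Z) ⊢ (q3, aaabc, CZ) ⊢ (q0, aabc, Z) ⊢ (q3, abc, CZ) ⊢ (q0, bc, Z) ⊢ (q3, c, CZ)
No transition applies at (q3, c, CZ); input not fully consumed.

Reject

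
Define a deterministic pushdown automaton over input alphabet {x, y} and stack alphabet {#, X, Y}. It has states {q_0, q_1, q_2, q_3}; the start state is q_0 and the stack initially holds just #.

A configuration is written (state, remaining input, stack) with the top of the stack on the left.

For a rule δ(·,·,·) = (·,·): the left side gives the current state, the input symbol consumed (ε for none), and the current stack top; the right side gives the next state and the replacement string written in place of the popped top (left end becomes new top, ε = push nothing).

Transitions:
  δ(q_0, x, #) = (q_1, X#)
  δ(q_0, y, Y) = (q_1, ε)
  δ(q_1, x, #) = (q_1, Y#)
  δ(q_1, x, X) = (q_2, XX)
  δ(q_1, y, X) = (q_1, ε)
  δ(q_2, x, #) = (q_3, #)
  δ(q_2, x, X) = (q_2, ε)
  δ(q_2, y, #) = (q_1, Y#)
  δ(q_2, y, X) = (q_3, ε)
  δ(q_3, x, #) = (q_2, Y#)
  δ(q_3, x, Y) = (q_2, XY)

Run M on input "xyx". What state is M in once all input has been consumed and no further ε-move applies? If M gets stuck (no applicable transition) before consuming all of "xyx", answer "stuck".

(q_0, xyx, #)
  read x, top #: go to q_1, push X# → (q_1, yx, X#)
  read y, top X: go to q_1, push ε → (q_1, x, #)
  read x, top #: go to q_1, push Y# → (q_1, ε, Y#)
All input consumed; M is in state q_1.

q_1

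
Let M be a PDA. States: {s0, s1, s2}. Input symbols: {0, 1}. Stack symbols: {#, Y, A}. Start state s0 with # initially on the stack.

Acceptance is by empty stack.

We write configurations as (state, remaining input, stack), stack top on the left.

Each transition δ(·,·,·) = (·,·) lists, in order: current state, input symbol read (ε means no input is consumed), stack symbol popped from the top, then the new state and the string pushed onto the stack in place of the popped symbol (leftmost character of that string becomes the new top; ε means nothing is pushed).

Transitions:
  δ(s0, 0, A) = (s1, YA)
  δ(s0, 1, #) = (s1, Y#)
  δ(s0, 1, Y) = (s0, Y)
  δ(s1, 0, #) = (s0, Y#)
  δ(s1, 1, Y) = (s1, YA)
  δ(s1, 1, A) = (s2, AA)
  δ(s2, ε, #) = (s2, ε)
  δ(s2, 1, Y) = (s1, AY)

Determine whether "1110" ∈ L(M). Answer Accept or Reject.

No computation consumes all input and empties the stack.

Reject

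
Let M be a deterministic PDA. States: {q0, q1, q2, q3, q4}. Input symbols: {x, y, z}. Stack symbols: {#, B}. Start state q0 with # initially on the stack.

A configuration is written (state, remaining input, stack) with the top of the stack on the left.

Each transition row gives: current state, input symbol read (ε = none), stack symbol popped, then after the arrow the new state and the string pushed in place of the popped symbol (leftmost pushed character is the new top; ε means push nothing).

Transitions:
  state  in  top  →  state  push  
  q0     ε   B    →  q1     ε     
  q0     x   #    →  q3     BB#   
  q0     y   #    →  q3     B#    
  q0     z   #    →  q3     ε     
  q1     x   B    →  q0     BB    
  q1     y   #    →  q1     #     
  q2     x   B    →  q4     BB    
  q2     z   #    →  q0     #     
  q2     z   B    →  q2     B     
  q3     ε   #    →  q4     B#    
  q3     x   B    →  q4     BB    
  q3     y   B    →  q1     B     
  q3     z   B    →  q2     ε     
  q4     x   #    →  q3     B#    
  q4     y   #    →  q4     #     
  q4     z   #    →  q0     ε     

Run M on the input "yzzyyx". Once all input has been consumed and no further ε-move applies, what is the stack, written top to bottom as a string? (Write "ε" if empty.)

B#

(q0, yzzyyx, #) ⊢ (q3, zzyyx, B#) ⊢ (q2, zyyx, #) ⊢ (q0, yyx, #) ⊢ (q3, yx, B#) ⊢ (q1, x, B#) ⊢ (q0, ε, BB#) ⊢ (q1, ε, B#)
All input consumed in state q1 with stack B#.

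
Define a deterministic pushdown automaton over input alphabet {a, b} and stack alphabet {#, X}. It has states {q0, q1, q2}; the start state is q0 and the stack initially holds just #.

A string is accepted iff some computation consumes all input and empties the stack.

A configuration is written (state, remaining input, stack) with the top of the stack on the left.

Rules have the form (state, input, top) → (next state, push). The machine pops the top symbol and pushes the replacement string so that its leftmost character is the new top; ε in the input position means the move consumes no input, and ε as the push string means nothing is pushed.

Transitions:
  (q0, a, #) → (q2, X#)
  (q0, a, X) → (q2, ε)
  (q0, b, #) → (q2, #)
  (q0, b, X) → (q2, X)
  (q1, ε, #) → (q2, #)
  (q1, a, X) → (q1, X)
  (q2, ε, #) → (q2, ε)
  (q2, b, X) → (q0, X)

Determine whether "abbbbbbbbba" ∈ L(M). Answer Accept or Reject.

(q0, abbbbbbbbba, #) ⊢ (q2, bbbbbbbbba, X#) ⊢ (q0, bbbbbbbba, X#) ⊢ (q2, bbbbbbba, X#) ⊢ (q0, bbbbbba, X#) ⊢ (q2, bbbbba, X#) ⊢ (q0, bbbba, X#) ⊢ (q2, bbba, X#) ⊢ (q0, bba, X#) ⊢ (q2, ba, X#) ⊢ (q0, a, X#) ⊢ (q2, ε, #) ⊢ (q2, ε, ε)
All input consumed and the stack is empty.

Accept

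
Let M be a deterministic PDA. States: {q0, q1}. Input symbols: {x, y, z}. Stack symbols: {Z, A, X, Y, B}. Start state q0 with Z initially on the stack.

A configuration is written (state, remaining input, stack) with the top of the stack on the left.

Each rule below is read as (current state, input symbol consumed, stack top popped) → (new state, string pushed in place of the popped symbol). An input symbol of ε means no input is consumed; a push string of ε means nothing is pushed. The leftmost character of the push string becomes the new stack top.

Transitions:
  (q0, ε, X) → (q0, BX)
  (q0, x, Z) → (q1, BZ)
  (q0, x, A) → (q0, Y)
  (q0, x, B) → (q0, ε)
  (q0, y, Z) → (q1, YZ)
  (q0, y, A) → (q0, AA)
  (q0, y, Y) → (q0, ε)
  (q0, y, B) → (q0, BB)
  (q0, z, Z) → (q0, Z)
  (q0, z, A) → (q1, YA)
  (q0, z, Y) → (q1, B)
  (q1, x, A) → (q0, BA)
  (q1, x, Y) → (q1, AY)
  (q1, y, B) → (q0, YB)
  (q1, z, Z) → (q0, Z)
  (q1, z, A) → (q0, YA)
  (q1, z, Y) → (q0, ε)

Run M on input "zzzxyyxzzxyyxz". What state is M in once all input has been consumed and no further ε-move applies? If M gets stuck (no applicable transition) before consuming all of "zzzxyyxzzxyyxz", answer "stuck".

(q0, zzzxyyxzzxyyxz, Z)
  read z, top Z: go to q0, push Z → (q0, zzxyyxzzxyyxz, Z)
  read z, top Z: go to q0, push Z → (q0, zxyyxzzxyyxz, Z)
  read z, top Z: go to q0, push Z → (q0, xyyxzzxyyxz, Z)
  read x, top Z: go to q1, push BZ → (q1, yyxzzxyyxz, BZ)
  read y, top B: go to q0, push YB → (q0, yxzzxyyxz, YBZ)
  read y, top Y: go to q0, push ε → (q0, xzzxyyxz, BZ)
  read x, top B: go to q0, push ε → (q0, zzxyyxz, Z)
  read z, top Z: go to q0, push Z → (q0, zxyyxz, Z)
  read z, top Z: go to q0, push Z → (q0, xyyxz, Z)
  read x, top Z: go to q1, push BZ → (q1, yyxz, BZ)
  read y, top B: go to q0, push YB → (q0, yxz, YBZ)
  read y, top Y: go to q0, push ε → (q0, xz, BZ)
  read x, top B: go to q0, push ε → (q0, z, Z)
  read z, top Z: go to q0, push Z → (q0, ε, Z)
All input consumed; M is in state q0.

q0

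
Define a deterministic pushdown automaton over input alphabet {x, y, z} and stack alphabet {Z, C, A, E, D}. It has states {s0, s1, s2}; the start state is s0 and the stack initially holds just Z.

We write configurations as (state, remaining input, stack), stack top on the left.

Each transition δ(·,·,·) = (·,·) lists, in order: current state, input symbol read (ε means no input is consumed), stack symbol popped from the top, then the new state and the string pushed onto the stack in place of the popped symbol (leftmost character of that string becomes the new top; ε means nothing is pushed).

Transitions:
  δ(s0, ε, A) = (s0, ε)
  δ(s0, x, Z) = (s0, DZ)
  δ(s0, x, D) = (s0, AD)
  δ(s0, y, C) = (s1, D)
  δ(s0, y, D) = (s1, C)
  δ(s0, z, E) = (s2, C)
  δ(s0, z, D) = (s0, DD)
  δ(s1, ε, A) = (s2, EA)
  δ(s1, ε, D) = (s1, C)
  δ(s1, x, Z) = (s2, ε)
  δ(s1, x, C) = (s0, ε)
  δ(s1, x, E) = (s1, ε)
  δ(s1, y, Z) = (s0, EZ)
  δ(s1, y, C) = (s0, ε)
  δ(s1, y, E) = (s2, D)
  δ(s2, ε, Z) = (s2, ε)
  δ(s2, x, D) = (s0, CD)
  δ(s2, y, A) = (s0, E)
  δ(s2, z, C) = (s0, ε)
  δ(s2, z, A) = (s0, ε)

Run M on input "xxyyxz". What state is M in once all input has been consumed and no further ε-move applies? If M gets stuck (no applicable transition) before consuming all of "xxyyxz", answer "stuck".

s0

(s0, xxyyxz, Z)
  read x, top Z: go to s0, push DZ → (s0, xyyxz, DZ)
  read x, top D: go to s0, push AD → (s0, yyxz, ADZ)
  ε-move, top A: go to s0, push ε → (s0, yyxz, DZ)
  read y, top D: go to s1, push C → (s1, yxz, CZ)
  read y, top C: go to s0, push ε → (s0, xz, Z)
  read x, top Z: go to s0, push DZ → (s0, z, DZ)
  read z, top D: go to s0, push DD → (s0, ε, DDZ)
All input consumed; M is in state s0.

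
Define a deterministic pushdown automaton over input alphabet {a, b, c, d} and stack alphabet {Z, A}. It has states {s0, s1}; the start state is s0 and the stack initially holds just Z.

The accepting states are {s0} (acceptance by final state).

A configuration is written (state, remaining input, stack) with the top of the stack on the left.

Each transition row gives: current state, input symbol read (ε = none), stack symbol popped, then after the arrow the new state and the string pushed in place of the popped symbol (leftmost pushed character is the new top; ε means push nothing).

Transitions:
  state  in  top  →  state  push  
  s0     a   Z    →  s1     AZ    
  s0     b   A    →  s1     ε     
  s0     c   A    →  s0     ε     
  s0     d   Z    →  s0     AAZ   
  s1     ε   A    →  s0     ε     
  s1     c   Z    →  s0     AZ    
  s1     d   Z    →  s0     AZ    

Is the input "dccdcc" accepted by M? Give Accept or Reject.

(s0, dccdcc, Z) ⊢ (s0, ccdcc, AAZ) ⊢ (s0, cdcc, AZ) ⊢ (s0, dcc, Z) ⊢ (s0, cc, AAZ) ⊢ (s0, c, AZ) ⊢ (s0, ε, Z)
All input consumed; state s0 ∈ F.

Accept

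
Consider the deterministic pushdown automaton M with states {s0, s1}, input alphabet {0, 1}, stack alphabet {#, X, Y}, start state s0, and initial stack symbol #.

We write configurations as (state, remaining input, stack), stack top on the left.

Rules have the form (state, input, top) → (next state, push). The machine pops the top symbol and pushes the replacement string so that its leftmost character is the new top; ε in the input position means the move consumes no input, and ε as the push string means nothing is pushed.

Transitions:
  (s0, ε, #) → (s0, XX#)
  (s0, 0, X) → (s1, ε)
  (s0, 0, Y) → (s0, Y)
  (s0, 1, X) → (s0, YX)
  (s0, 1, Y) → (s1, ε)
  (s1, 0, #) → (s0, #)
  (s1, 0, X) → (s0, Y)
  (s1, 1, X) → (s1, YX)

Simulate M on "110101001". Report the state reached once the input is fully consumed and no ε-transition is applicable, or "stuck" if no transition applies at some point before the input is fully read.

(s0, 110101001, #)
  ε-move, top #: go to s0, push XX# → (s0, 110101001, XX#)
  read 1, top X: go to s0, push YX → (s0, 10101001, YXX#)
  read 1, top Y: go to s1, push ε → (s1, 0101001, XX#)
  read 0, top X: go to s0, push Y → (s0, 101001, YX#)
  read 1, top Y: go to s1, push ε → (s1, 01001, X#)
  read 0, top X: go to s0, push Y → (s0, 1001, Y#)
  read 1, top Y: go to s1, push ε → (s1, 001, #)
  read 0, top #: go to s0, push # → (s0, 01, #)
  ε-move, top #: go to s0, push XX# → (s0, 01, XX#)
  read 0, top X: go to s1, push ε → (s1, 1, X#)
  read 1, top X: go to s1, push YX → (s1, ε, YX#)
All input consumed; M is in state s1.

s1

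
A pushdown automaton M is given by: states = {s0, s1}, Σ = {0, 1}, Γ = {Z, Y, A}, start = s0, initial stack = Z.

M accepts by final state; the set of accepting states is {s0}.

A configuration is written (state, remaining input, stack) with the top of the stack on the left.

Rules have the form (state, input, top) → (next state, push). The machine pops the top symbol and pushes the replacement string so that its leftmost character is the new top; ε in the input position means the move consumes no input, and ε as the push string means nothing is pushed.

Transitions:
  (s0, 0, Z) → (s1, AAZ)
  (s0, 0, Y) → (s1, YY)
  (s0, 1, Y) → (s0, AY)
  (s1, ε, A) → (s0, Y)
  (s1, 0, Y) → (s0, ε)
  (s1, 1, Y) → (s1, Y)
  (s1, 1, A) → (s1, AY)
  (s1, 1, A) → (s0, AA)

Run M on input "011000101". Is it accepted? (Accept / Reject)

Accept

One accepting computation: (s0, 011000101, Z) ⊢ (s1, 11000101, AAZ) ⊢ (s1, 1000101, AYAZ) ⊢ (s1, 000101, AYYAZ) ⊢ (s0, 000101, YYYAZ) ⊢ (s1, 00101, YYYYAZ) ⊢ (s0, 0101, YYYAZ) ⊢ (s1, 101, YYYYAZ) ⊢ (s1, 01, YYYYAZ) ⊢ (s0, 1, YYYAZ) ⊢ (s0, ε, AYYYAZ)
All input consumed and state s0 ∈ F.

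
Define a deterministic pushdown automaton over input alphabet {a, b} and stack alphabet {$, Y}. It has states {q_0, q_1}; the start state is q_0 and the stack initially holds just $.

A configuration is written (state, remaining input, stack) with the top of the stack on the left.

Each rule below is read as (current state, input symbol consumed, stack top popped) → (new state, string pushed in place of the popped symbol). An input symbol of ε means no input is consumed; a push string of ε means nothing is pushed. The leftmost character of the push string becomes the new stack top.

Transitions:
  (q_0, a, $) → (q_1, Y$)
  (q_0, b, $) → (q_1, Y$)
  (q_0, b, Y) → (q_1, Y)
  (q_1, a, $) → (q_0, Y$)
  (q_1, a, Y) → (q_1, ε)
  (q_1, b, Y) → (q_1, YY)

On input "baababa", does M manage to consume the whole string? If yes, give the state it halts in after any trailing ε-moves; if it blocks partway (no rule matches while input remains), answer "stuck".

stuck

(q_0, baababa, $)
  read b, top $: go to q_1, push Y$ → (q_1, aababa, Y$)
  read a, top Y: go to q_1, push ε → (q_1, ababa, $)
  read a, top $: go to q_0, push Y$ → (q_0, baba, Y$)
  read b, top Y: go to q_1, push Y → (q_1, aba, Y$)
  read a, top Y: go to q_1, push ε → (q_1, ba, $)
No transition for (q_1, b, top $); M blocks with input ba remaining.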